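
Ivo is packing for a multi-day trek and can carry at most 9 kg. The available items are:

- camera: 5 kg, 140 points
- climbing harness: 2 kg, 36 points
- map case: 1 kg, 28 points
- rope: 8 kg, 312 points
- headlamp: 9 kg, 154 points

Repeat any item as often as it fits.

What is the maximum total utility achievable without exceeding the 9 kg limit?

Density check — rope 39.00, camera 28.00, map case 28.00 are the best per kg.
Taking map case + rope: 9 kg used, 340 in utility.
No other feasible combination exceeds 340.

340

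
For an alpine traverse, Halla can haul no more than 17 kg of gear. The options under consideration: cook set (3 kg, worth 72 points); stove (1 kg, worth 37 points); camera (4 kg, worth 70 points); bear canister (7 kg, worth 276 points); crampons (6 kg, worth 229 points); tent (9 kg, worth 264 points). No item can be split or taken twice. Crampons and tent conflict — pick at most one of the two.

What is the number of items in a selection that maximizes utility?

4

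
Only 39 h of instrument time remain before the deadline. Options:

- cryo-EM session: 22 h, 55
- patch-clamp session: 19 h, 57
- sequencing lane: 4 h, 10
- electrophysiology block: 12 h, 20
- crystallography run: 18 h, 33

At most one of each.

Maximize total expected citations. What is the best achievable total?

90

The ratio heuristic lands on patch-clamp session + sequencing lane + electrophysiology block (87) but leaves 4 h idle.
The 16 h tied up in sequencing lane and electrophysiology block is better spent on crystallography run — total rises to 90 (37 h).
The closest alternative, patch-clamp session + sequencing lane + electrophysiology block, reaches only 87.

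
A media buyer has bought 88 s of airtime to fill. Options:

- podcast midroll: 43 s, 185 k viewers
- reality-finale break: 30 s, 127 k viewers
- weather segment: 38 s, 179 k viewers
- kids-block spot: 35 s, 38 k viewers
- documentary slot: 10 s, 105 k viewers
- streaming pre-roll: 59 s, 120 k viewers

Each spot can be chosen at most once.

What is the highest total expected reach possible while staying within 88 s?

417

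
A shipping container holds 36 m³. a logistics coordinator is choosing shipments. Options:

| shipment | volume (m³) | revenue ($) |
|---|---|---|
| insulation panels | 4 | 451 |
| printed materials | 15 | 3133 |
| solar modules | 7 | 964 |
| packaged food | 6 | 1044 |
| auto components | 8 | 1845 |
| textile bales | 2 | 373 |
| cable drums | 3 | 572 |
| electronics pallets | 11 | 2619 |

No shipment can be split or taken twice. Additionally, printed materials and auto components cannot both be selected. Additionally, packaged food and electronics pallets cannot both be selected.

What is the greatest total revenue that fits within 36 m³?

7288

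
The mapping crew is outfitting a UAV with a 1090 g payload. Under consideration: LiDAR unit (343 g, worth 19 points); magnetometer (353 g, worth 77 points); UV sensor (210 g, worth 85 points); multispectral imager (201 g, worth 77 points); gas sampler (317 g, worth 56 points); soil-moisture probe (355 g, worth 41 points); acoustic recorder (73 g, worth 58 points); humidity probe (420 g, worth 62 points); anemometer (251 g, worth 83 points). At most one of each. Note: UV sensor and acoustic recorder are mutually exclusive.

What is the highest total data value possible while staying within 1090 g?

Ranking by ratio (data value/g): acoustic recorder 0.79, UV sensor 0.40, multispectral imager 0.38.
Taking magnetometer + UV sensor + multispectral imager + anemometer: 1015 g used, 322 in data value.
An exhaustive check of the 512 subsets confirms 322.

322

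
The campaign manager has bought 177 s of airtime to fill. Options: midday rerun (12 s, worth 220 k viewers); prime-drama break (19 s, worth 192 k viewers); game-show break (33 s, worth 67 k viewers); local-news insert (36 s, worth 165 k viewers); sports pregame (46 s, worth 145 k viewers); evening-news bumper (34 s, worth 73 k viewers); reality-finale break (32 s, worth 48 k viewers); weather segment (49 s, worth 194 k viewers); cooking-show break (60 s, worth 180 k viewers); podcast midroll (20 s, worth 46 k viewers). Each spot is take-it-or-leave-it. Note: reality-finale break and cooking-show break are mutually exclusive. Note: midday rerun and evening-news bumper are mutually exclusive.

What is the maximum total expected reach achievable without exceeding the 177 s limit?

951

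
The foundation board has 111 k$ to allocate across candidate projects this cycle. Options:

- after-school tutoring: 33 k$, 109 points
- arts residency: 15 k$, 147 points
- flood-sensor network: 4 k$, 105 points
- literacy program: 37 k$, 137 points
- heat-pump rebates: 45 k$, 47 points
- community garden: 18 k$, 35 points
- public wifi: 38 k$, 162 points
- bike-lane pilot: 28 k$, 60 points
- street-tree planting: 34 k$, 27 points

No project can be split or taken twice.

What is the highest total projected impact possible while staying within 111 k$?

558

A density-first pass picks arts residency + flood-sensor network + literacy program + public wifi — 551 at 94 k$.
Replace literacy program with after-school tutoring + community garden: the trade gains 7 net, giving 558 at 108 k$.
That's the maximum — no swap from here does better than 558.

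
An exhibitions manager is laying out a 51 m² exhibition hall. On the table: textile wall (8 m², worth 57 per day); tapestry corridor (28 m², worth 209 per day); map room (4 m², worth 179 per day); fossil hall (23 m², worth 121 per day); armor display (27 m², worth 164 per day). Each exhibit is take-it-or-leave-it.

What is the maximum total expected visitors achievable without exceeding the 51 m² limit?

445

By expected visitors per m²: map room 44.75, tapestry corridor 7.46, textile wall 7.12 lead.
Textile wall + tapestry corridor + map room uses 40 of the 51 m² and totals 445.
Runner-up textile wall + map room + armor display tops out at 400.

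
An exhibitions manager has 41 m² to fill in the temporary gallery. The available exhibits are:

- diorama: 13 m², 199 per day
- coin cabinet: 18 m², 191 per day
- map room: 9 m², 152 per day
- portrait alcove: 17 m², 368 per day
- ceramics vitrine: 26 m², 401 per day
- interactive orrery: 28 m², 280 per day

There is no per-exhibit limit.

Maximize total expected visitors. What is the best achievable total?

736

Taking 2×portrait alcove: 34 m² used, 736 in expected visitors.
Nothing else within 41 m² beats 736.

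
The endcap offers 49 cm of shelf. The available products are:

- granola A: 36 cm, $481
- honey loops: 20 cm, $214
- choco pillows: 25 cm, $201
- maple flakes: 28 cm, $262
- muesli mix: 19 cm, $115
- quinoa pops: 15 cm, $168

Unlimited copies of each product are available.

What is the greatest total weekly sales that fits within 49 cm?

A density-first pass picks granola A — 481 at 36 cm.
Replace granola A with 3×quinoa pops: the trade gains 23 net, giving 504 at 45 cm.
That's the maximum — no swap from here does better than 504.

504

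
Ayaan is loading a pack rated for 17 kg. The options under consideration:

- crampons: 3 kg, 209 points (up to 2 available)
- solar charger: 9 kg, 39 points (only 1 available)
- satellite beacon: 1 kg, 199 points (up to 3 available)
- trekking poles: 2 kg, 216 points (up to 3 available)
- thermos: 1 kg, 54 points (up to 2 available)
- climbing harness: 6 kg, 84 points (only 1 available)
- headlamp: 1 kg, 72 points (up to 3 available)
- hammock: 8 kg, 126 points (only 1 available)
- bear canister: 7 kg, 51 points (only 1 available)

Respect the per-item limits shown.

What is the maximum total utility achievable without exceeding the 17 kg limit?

Ranking by ratio (utility/kg): satellite beacon 199.00, trekking poles 108.00, headlamp 72.00.
Greedy by ratio would take crampons + 3×satellite beacon + 3×trekking poles + 2×thermos + 3×headlamp: 17 kg used, total 1778.
Dropping 2×thermos and headlamp frees 3 kg; slotting in crampons (3 kg) lifts the total to 1807 at 17 kg.
Nothing else within 17 kg beats 1807.

1807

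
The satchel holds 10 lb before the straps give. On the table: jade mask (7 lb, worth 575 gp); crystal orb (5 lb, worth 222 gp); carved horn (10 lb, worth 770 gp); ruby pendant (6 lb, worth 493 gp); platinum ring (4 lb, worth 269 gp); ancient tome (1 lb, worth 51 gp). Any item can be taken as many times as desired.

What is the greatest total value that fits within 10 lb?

770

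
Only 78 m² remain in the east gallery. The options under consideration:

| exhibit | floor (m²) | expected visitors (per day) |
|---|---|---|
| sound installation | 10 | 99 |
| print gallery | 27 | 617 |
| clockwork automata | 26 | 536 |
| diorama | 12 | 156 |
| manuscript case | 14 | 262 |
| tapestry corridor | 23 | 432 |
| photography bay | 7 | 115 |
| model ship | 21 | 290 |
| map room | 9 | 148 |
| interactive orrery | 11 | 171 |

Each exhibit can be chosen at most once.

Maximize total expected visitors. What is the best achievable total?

1586

The ratio heuristic lands on print gallery + clockwork automata + tapestry corridor (1585) but leaves 2 m² idle.
Dropping tapestry corridor frees 23 m²; slotting in manuscript case + interactive orrery (25 m²) lifts the total to 1586 at 78 m².
Next best is print gallery + clockwork automata + tapestry corridor at 1585 (76 m²) — short by 1.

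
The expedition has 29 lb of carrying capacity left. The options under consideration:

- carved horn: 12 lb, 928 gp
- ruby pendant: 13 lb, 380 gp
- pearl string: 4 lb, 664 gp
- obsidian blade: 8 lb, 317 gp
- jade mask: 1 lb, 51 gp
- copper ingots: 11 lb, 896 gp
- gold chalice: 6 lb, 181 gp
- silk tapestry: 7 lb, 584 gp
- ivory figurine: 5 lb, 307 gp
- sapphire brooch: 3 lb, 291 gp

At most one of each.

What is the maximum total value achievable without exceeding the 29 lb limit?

Ranking by ratio (value/lb): pearl string 166.00, sapphire brooch 97.00, silk tapestry 83.43.
Filling by ratio: pearl string + jade mask + copper ingots + silk tapestry + sapphire brooch for 2486, with 3 lb left unused.
The 10 lb tied up in silk tapestry and sapphire brooch is better spent on carved horn — total rises to 2539 (28 lb).

2539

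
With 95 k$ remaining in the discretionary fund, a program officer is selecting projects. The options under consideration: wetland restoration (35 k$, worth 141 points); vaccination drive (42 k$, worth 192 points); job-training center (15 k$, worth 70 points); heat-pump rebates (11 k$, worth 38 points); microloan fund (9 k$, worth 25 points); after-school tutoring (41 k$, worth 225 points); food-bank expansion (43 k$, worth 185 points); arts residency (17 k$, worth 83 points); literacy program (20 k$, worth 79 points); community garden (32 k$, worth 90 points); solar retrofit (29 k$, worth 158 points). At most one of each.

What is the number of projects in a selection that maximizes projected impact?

4

Best achievable projected impact is 478.
For example job-training center + microloan fund + after-school tutoring + solar retrofit achieves it, using 94 k$.
Every optimal selection uses 4 projects.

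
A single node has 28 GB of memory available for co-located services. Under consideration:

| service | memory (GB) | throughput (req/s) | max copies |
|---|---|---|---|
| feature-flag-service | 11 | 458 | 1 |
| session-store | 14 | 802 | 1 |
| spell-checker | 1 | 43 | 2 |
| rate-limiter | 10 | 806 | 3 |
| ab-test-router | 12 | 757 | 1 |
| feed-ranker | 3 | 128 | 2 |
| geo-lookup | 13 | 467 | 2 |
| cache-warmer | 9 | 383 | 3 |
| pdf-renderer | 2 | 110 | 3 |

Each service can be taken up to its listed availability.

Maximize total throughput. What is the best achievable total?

2028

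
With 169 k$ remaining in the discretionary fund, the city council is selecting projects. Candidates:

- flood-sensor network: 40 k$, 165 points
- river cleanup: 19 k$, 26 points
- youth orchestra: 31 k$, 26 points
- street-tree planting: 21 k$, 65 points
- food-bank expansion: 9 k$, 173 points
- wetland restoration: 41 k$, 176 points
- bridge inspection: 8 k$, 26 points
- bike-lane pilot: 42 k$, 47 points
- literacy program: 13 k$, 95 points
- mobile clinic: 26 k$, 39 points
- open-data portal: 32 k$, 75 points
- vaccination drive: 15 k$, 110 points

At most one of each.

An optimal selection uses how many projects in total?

8

Best achievable projected impact is 836.
One optimal bundle: flood-sensor network + river cleanup + street-tree planting + food-bank expansion + wetland restoration + bridge inspection + literacy program + vaccination drive (166 k$).
All optima have 8 projects.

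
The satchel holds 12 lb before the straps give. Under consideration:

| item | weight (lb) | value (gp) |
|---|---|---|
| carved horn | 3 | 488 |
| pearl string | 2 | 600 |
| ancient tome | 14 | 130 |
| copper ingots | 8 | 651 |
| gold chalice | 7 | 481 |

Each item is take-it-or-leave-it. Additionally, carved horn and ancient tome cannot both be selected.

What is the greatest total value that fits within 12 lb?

Best packing: carved horn + pearl string + gold chalice — 12 lb, 1569 total.
The closest alternative, pearl string + copper ingots, reaches only 1251.

1569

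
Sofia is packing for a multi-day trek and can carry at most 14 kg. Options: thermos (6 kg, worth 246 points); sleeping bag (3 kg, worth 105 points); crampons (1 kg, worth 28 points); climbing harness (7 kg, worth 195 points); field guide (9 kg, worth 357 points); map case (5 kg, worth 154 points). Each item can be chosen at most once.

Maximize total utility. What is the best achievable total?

Density check — thermos 41.00, field guide 39.67, sleeping bag 35.00, map case 30.80 are the best per kg.
Greedy by ratio would take thermos + sleeping bag + map case: 14 kg used, total 505.
Replace thermos and sleeping bag with field guide: the trade gains 6 net, giving 511 at 14 kg.
That's the maximum — no swap from here does better than 511.

511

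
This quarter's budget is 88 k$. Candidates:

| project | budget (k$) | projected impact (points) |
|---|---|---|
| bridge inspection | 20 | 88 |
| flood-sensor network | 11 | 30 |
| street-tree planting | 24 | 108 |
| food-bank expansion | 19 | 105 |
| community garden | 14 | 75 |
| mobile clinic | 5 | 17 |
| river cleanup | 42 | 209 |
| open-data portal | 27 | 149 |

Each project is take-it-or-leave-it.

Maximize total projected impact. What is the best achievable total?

463

Filling by ratio: street-tree planting + food-bank expansion + community garden + open-data portal for 437, with 4 k$ left unused.
Dropping street-tree planting and community garden frees 38 k$; slotting in river cleanup (42 k$) lifts the total to 463 at 88 k$.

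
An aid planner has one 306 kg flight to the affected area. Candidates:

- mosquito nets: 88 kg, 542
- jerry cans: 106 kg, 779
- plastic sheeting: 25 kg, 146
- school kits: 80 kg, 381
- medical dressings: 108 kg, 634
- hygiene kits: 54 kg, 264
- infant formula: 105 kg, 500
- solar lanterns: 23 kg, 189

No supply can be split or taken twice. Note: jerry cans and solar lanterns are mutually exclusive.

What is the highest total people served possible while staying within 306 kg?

1955

Mosquito nets + jerry cans + medical dressings uses 302 of the 306 kg and totals 1955.
The spare 4 kg is too small for any remaining supply, and no feasible exchange beats 1955.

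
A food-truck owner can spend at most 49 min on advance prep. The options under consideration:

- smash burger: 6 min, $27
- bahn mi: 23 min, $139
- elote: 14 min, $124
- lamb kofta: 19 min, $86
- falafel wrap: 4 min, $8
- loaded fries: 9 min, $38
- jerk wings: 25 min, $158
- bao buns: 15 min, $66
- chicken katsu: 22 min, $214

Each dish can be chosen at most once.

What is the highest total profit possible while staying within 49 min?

384

A density-first pass picks smash burger + elote + falafel wrap + chicken katsu — 373 at 46 min.
The 6 min tied up in smash burger is better spent on loaded fries — total rises to 384 (49 min).
The closest alternative, elote + loaded fries + chicken katsu, reaches only 376.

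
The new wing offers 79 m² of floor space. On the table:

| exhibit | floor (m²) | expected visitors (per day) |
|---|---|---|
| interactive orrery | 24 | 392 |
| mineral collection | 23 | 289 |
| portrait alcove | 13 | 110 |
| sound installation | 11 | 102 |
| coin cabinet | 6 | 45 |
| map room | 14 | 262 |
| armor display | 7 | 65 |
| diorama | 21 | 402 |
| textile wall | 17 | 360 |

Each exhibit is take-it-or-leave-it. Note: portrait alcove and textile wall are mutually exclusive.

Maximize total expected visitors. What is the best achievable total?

1416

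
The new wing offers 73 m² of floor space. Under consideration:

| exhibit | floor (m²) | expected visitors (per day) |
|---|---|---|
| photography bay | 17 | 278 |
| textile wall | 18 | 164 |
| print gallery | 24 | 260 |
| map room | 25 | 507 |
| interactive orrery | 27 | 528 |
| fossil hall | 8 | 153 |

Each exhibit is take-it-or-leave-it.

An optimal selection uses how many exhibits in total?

3

The maximum expected visitors within 73 m² is 1313.
For example photography bay + map room + interactive orrery achieves it, using 69 m².
Every optimal selection uses 3 exhibits.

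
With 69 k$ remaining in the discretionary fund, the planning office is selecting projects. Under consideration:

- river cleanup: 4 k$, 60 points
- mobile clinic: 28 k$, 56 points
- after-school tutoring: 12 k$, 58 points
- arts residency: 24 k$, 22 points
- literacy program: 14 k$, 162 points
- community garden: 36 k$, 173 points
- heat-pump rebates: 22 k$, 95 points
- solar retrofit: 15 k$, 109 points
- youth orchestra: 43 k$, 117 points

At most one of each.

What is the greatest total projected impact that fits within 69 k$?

504

The ratio heuristic lands on river cleanup + after-school tutoring + literacy program + heat-pump rebates + solar retrofit (484) but leaves 2 k$ idle.
The 34 k$ tied up in after-school tutoring and heat-pump rebates is better spent on community garden — total rises to 504 (69 k$).
That's the maximum — no swap from here does better than 504.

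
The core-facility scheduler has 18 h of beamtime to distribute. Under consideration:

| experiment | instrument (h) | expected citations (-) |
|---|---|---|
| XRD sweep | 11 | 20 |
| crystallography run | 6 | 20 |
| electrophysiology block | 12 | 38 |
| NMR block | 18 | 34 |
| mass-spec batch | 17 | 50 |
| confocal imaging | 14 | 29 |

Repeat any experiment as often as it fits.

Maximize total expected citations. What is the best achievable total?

60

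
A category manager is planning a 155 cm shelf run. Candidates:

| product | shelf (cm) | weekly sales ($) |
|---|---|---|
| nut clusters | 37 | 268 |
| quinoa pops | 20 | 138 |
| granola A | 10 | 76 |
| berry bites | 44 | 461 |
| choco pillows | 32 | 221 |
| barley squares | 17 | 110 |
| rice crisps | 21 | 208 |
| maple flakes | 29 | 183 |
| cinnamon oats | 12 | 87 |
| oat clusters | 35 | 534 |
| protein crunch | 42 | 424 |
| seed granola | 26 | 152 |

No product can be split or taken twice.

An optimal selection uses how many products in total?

Optimal total is 1714.
One optimal bundle: berry bites + rice crisps + cinnamon oats + oat clusters + protein crunch (154 cm).
Any selection reaching 1714 contains exactly 5 products.

5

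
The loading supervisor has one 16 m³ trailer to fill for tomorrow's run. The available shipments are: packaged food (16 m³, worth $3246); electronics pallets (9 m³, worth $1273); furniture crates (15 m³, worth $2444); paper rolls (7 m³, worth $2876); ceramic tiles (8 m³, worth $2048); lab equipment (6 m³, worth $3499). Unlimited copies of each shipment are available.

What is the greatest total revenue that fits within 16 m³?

6998

Ranking by ratio (revenue/m³): lab equipment 583.17, paper rolls 410.86, ceramic tiles 256.00.
Best packing: 2×lab equipment — 12 m³, 6998 total.
The spare 4 m³ is too small for any remaining shipment, and no exchange beats 6998.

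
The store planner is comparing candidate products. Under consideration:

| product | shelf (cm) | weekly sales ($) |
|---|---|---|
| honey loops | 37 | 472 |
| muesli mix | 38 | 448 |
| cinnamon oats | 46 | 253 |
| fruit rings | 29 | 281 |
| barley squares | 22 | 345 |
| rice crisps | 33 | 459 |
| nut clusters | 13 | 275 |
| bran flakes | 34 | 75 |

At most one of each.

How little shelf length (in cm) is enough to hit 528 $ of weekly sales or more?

35

Minimise cm subject to total weekly sales ≥ 528.
barley squares + nut clusters reaches 620 using 35 cm.
Below 35 cm the best achievable stays under 528.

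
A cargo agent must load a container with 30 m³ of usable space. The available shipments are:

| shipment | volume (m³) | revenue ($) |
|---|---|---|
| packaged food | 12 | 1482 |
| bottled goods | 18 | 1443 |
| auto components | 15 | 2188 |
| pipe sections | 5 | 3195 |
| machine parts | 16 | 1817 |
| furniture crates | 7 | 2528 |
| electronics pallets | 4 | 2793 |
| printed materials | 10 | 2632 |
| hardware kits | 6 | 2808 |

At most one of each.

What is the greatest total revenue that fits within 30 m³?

11428

Greedy by ratio would take pipe sections + furniture crates + electronics pallets + hardware kits: 22 m³ used, total 11324.
Dropping furniture crates frees 7 m³; slotting in printed materials (10 m³) lifts the total to 11428 at 25 m³.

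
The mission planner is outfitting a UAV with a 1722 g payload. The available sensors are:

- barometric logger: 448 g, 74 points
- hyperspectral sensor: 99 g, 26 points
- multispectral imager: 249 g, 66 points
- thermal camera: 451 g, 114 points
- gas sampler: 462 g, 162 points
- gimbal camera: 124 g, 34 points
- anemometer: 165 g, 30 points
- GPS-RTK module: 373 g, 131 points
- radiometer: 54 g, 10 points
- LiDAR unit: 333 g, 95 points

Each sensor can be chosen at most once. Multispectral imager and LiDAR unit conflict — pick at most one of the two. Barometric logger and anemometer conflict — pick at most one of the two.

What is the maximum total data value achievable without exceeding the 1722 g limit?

528

Ranking by ratio (data value/g): GPS-RTK module 0.35, gas sampler 0.35, LiDAR unit 0.29, gimbal camera 0.27.
Taking hyperspectral sensor + thermal camera + gas sampler + GPS-RTK module + LiDAR unit: 1718 g used, 528 in data value.
That's the maximum — no feasible swap from here does better than 528.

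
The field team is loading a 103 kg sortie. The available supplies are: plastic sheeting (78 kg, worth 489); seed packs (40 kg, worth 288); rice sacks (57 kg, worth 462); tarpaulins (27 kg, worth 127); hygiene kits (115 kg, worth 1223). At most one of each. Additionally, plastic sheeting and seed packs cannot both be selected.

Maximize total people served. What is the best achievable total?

750

Taking seed packs + rice sacks: 97 kg used, 750 in people served.
Next best is rice sacks + tarpaulins at 589 (84 kg) — short by 161.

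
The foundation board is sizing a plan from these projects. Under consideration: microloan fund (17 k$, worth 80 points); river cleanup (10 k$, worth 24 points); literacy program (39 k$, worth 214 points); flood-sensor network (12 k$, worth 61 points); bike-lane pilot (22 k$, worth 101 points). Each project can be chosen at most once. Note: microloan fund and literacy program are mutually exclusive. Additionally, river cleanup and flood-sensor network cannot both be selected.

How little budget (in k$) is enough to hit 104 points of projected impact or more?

27

Need the lightest bundle worth ≥ 104.
microloan fund + river cleanup reaches 104 using 27 k$.
Below 27 k$ the best achievable stays under 104.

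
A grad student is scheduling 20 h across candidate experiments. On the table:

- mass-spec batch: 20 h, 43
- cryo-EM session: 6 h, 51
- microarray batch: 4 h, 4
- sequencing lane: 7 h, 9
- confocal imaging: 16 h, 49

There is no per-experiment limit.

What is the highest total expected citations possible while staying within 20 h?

153

By expected citations per h: cryo-EM session 8.50, confocal imaging 3.06, mass-spec batch 2.15, sequencing lane 1.29 lead.
Taking 3×cryo-EM session: 18 h used, 153 in expected citations.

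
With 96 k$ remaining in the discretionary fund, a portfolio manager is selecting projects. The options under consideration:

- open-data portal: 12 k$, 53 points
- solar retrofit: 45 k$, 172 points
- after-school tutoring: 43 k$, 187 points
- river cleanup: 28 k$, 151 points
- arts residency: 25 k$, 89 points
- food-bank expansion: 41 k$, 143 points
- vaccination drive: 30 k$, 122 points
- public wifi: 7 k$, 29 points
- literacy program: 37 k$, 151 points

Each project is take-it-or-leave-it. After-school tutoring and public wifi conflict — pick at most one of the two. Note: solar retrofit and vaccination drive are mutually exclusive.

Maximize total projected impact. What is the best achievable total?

Ranking by ratio (projected impact/k$): river cleanup 5.39, open-data portal 4.42, after-school tutoring 4.35, public wifi 4.14.
Best packing: after-school tutoring + river cleanup + arts residency — 96 k$, 427 total.
Nothing else feasible within 96 k$ beats 427.

427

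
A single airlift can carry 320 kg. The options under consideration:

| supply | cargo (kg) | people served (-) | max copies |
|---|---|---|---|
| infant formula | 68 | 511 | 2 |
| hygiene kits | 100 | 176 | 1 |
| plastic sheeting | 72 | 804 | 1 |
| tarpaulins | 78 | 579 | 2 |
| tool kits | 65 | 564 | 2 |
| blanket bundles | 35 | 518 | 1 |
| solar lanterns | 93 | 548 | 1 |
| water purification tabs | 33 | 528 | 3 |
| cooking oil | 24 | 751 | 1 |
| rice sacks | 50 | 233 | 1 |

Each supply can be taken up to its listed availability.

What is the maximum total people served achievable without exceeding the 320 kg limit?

The ratio heuristic lands on plastic sheeting + tool kits + blanket bundles + 3×water purification tabs + cooking oil (4221) but leaves 25 kg idle.
Dropping tool kits frees 65 kg; slotting in tarpaulins (78 kg) lifts the total to 4236 at 308 kg.

4236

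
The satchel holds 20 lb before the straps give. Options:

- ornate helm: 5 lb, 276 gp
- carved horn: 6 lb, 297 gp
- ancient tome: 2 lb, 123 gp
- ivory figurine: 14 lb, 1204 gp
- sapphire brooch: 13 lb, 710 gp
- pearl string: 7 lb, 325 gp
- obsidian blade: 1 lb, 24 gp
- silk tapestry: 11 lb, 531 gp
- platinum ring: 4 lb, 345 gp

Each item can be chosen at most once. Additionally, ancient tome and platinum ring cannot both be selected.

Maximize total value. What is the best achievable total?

Best packing: ivory figurine + obsidian blade + platinum ring — 19 lb, 1573 total.
Runner-up ivory figurine + platinum ring tops out at 1549.

1573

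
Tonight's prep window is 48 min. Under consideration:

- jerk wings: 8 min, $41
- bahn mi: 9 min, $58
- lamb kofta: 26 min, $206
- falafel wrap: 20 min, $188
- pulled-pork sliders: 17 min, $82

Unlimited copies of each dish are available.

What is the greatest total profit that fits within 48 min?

Taking jerk wings + 2×falafel wrap: 48 min used, 417 in profit.
No other feasible combination exceeds 417.

417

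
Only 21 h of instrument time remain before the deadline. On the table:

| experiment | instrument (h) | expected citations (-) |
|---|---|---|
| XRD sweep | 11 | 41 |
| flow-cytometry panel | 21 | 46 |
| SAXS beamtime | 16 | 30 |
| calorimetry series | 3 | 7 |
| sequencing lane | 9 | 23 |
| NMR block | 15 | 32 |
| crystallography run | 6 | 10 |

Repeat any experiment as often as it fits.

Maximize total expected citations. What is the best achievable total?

64

XRD sweep + sequencing lane uses 20 of the 21 h and totals 64.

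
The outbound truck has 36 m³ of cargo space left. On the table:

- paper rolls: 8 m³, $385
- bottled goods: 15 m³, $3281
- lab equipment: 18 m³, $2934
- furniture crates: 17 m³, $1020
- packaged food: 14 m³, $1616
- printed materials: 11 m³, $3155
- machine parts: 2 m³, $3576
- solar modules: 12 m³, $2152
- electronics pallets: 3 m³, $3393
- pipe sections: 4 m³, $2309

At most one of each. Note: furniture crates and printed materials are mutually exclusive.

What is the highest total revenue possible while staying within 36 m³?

15714

Bottled goods + printed materials + machine parts + electronics pallets + pipe sections uses 35 of the 36 m³ and totals 15714.
Every other selection either busts 36 m³ or breaks a pairing rule or fails to beat 15714.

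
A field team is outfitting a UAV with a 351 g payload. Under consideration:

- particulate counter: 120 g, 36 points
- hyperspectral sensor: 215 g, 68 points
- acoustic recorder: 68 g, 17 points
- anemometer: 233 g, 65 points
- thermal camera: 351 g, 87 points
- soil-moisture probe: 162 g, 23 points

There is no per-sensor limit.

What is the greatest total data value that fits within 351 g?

The ratio ordering already packs tightly: particulate counter + hyperspectral sensor, 335 g, 104.

104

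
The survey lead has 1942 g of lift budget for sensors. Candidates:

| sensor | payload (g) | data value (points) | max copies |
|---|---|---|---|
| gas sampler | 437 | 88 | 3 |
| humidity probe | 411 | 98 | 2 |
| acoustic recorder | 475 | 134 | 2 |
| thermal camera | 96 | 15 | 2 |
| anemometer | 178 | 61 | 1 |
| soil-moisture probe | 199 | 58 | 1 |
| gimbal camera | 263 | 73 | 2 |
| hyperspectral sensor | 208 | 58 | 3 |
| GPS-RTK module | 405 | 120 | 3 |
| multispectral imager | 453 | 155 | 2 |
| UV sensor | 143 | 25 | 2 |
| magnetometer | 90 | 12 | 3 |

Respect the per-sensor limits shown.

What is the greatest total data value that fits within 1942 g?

Ranking by ratio (data value/g): anemometer 0.34, multispectral imager 0.34, GPS-RTK module 0.30, soil-moisture probe 0.29.
Taking anemometer + 2×GPS-RTK module + 2×multispectral imager: 1894 g used, 611 in data value.
The spare 48 g is too small for any remaining sensor, and no exchange beats 611.

611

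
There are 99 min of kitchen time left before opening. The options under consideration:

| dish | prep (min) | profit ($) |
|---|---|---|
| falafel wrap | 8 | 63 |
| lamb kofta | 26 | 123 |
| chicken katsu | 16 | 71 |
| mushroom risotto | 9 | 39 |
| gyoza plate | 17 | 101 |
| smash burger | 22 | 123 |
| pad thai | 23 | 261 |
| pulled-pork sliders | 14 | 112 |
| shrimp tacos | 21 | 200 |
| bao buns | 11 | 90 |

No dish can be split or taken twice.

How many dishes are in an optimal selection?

Optimal total is 849.
For example falafel wrap + smash burger + pad thai + pulled-pork sliders + shrimp tacos + bao buns achieves it, using 99 min.
Any selection reaching 849 contains exactly 6 dishes.

6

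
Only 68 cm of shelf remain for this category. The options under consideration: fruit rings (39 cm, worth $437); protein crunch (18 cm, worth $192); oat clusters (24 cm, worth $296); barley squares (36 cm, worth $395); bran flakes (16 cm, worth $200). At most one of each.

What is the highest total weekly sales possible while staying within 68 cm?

Filling by ratio: protein crunch + oat clusters + bran flakes for 688, with 10 cm left unused.
Replace protein crunch and bran flakes with fruit rings: the trade gains 45 net, giving 733 at 63 cm.
Next best is oat clusters + barley squares at 691 (60 cm) — short by 42.

733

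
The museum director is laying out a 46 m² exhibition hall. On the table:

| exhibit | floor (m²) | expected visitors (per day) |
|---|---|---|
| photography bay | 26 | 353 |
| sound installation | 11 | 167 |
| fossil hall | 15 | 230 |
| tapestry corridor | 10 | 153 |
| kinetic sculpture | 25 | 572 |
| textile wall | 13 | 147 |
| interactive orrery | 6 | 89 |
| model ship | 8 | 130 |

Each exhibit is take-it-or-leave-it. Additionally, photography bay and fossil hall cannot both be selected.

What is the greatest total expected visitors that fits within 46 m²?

892

Filling by ratio: tapestry corridor + kinetic sculpture + model ship for 855, with 3 m² left unused.
Dropping model ship frees 8 m²; slotting in sound installation (11 m²) lifts the total to 892 at 46 m².
The closest alternative, fossil hall + kinetic sculpture + interactive orrery, reaches only 891.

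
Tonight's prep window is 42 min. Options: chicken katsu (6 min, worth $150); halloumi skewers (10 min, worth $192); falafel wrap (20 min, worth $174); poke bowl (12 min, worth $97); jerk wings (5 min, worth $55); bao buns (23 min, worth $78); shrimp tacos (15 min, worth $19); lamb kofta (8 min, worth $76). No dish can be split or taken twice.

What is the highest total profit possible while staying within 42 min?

571

A density-first pass picks chicken katsu + halloumi skewers + poke bowl + jerk wings + lamb kofta — 570 at 41 min.
The 20 min tied up in poke bowl and lamb kofta is better spent on falafel wrap — total rises to 571 (41 min).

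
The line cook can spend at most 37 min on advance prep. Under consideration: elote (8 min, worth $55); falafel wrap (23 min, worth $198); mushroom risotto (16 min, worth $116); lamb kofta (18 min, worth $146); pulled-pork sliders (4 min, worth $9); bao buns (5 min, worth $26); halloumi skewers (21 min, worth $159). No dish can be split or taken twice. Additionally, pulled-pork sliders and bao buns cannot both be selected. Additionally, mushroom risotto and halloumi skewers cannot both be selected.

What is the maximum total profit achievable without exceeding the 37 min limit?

279

Density check — falafel wrap 8.61, lamb kofta 8.11, halloumi skewers 7.57, mushroom risotto 7.25 are the best per min.
The ratio ordering already packs tightly: elote + falafel wrap + bao buns, 36 min, 279.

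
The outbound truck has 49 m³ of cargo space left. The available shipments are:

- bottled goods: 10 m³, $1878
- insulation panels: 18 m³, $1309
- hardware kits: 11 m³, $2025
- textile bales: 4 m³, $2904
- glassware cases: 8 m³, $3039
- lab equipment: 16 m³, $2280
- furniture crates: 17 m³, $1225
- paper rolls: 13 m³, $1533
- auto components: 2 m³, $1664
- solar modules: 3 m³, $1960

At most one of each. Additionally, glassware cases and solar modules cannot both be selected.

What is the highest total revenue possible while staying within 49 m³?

13043

By revenue per m³: auto components 832.00, textile bales 726.00, solar modules 653.33, glassware cases 379.88 lead.
Bottled goods + hardware kits + textile bales + glassware cases + paper rolls + auto components uses 48 of the 49 m³ and totals 13043.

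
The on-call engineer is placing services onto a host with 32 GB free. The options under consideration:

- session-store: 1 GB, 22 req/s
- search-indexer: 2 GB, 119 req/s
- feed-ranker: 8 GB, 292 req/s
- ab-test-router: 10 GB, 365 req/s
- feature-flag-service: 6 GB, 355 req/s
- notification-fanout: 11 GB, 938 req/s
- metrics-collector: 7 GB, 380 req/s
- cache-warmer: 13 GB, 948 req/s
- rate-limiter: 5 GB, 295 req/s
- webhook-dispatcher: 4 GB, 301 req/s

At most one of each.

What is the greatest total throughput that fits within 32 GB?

2360

A density-first pass picks session-store + search-indexer + notification-fanout + cache-warmer + webhook-dispatcher — 2328 at 31 GB.
Replace session-store and webhook-dispatcher with feature-flag-service: the trade gains 32 net, giving 2360 at 32 GB.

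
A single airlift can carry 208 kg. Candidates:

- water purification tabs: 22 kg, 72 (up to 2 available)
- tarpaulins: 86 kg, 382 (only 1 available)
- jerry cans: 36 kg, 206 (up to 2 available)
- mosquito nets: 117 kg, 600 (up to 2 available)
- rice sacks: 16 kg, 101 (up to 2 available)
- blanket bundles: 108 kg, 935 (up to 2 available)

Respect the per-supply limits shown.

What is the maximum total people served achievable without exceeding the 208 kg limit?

1448

Filling by ratio: water purification tabs + jerry cans + 2×rice sacks + blanket bundles for 1415, with 10 kg left unused.
The 38 kg tied up in water purification tabs and rice sacks is better spent on jerry cans — total rises to 1448 (196 kg).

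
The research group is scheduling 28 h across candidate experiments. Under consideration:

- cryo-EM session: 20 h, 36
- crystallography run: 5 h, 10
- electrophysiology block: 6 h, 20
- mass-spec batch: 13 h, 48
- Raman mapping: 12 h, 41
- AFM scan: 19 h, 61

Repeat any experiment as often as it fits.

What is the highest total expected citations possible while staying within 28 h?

Ranking by ratio (expected citations/h): mass-spec batch 3.69, Raman mapping 3.42, electrophysiology block 3.33.
Best packing: 2×mass-spec batch — 26 h, 96 total.

96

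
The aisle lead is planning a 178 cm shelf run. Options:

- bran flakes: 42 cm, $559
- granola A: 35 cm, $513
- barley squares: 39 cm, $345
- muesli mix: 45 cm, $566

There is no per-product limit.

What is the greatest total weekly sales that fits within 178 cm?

2565

Density check — granola A 14.66, bran flakes 13.31, muesli mix 12.58 are the best per cm.
Best packing: 5×granola A — 175 cm, 2565 total.
No other feasible combination exceeds 2565.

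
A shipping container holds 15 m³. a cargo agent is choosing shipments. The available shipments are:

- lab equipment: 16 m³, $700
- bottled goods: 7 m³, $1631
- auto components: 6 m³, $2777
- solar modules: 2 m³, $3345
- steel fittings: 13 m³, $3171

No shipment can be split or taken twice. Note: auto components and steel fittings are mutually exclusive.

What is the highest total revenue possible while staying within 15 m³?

7753

Taking bottled goods + auto components + solar modules: 15 m³ used, 7753 in revenue.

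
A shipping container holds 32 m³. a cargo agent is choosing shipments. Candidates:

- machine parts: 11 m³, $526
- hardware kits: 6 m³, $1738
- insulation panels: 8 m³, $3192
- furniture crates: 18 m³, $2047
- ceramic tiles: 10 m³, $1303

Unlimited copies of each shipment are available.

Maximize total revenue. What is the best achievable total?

12768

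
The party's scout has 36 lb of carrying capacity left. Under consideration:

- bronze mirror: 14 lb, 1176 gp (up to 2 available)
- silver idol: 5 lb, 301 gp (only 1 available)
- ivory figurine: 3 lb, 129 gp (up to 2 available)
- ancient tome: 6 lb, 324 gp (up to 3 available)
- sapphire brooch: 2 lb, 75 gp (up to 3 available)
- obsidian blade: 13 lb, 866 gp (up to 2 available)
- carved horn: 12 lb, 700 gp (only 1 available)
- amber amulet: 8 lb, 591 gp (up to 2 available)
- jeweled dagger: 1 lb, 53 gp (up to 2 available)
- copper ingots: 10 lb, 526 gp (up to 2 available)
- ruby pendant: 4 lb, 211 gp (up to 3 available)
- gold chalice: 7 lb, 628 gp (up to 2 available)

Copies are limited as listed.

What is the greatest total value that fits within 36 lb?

3033

Taking the top-ratio items first gives bronze mirror + amber amulet + 2×gold chalice for 3023 (36 lb).
Dropping amber amulet and gold chalice frees 15 lb; slotting in bronze mirror + jeweled dagger (15 lb) lifts the total to 3033 at 36 lb.
Every other selection either busts 36 lb or exceeds an availability limit or fails to beat 3033.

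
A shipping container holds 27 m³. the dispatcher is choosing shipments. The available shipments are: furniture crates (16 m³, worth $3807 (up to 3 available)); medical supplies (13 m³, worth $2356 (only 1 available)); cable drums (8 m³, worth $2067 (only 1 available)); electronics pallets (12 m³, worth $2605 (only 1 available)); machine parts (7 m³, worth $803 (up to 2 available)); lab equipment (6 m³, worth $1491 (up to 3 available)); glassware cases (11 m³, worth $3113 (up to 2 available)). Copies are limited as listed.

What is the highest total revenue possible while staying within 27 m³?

Ranking by ratio (revenue/m³): glassware cases 283.00, cable drums 258.38, lab equipment 248.50.
Filling by ratio: 2×glassware cases for 6226, with 5 m³ left unused.
The 11 m³ tied up in glassware cases is better spent on furniture crates — total rises to 6920 (27 m³).
Every other selection either busts 27 m³ or exceeds an availability limit or fails to beat 6920.

6920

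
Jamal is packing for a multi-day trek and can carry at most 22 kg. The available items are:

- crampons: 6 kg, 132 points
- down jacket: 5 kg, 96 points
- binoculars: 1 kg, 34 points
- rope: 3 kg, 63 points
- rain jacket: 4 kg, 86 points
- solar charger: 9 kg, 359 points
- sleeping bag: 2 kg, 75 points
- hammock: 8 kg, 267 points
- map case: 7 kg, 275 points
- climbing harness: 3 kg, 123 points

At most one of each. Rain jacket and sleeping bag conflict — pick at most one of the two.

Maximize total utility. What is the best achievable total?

866

The ratio ordering already packs tightly: binoculars + solar charger + sleeping bag + map case + climbing harness, 22 kg, 866.
Runner-up solar charger + sleeping bag + map case + climbing harness tops out at 832.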